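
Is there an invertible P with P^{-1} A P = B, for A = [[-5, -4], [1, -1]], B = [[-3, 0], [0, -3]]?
No.

Both have characteristic polynomial (x + 3)^2, but the minimal polynomial of A is (x + 3)^2 while the minimal polynomial of B is x + 3. The minimal polynomial is a similarity invariant, so A and B are not similar.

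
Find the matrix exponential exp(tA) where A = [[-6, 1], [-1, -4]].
A has Jordan form J = [[-5, 1], [0, -5]] with A = PJP^{-1}, so e^{tA} = P e^{tJ} P^{-1}.

For a Jordan block J_k(λ), e^{tJ_k(λ)} = e^{λt} · (I + tN + t^2 N^2/2! + ... + t^{k-1} N^{k-1}/(k-1)!) where N is the nilpotent superdiagonal part.

Assembling the blocks and conjugating back gives the entries of e^{tA} as shown above.

e^{tA} = [[(1 - t)*e^{-5*t}, t*e^{-5*t}], [-t*e^{-5*t}, (t + 1)*e^{-5*t}]]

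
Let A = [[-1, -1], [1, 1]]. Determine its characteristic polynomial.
χ_A(x) = x^2

xI - A = [[x + 1, 1], [-1, x - 1]].

Expanding det(xI - A) along the first row:
det(xI - A) = + (x + 1)·det([[x - 1]]) - (1)·det([[-1]]).

Evaluating gives χ_A(x) = x^2.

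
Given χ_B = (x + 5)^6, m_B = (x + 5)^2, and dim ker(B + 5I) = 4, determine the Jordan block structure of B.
Jordan blocks: (-5, 2), (-5, 2), (-5, 1), (-5, 1)

λ = -5: algebraic multiplicity 6 (exponent in χ_B), largest block size 2 (exponent in m_B), 4 blocks (geometric multiplicity). These force block sizes [2, 2, 1, 1].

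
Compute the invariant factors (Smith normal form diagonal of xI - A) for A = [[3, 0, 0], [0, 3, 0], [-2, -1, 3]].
x - 3, (x - 3)^2

The Jordan structure of A has elementary divisors (x - 3)^2, (x - 3). Arranging the block sizes at each eigenvalue in decreasing order and taking row products gives the invariant factors.

Invariant factors (smallest first, each dividing the next): x - 3, (x - 3)^2.

Check: the last factor (x - 3)^2 is the minimal polynomial, and the product (x - 3)^3 is the characteristic polynomial.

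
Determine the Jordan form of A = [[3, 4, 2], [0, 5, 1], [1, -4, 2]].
The characteristic polynomial is det(xI - A) = (x - 4)(x - 3)^2, so the eigenvalues are 3 (algebraic multiplicity 2), 4 (algebraic multiplicity 1).

For λ = 3: rank(A - 3I) = 2, rank((A - 3I)^2) = 1. The eigenspace has dimension 3 - 2 = 1, so there is 1 Jordan block; the rank sequence gives block sizes [2].

For λ = 4: algebraic multiplicity 1 gives one 1×1 block.

Assembling the blocks gives the Jordan form J above.

J = [[3, 1, 0], [0, 3, 0], [0, 0, 4]]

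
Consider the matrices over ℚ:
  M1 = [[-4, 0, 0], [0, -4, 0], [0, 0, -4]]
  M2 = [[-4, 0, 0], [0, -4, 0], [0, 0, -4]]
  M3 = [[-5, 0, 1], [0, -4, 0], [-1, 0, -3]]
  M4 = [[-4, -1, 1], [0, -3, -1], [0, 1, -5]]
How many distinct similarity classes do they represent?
Characteristic polynomials: χ_{M1} = (x + 4)^3, χ_{M2} = (x + 4)^3, χ_{M3} = (x + 4)^3, χ_{M4} = (x + 4)^3.

{M1, M2}: invariant factors x + 4, x + 4, x + 4.

{M3, M4}: invariant factors x + 4, (x + 4)^2.

Matrices are similar if and only if their invariant-factor lists agree; the partition into similarity classes is {M1, M2}, {M3, M4}.

2 classes: {M1, M2}, {M3, M4}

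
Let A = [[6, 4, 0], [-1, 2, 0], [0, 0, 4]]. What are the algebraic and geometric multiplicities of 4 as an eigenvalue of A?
The characteristic polynomial is (x - 4)^3, so the factor x - 4 appears with exponent 3: the algebraic multiplicity is 3.

rank(A - 4I) = 1, so the eigenspace has dimension 3 - 1 = 2: the geometric multiplicity is 2.

Since 2 < 3, A is not diagonalizable.

algebraic multiplicity 3, geometric multiplicity 2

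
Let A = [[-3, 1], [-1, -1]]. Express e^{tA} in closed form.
e^{tA} = [[(1 - t)*e^{-2*t}, t*e^{-2*t}], [-t*e^{-2*t}, (t + 1)*e^{-2*t}]]

A has Jordan form J = [[-2, 1], [0, -2]] with A = PJP^{-1}, so e^{tA} = P e^{tJ} P^{-1}.

For a Jordan block J_k(λ), e^{tJ_k(λ)} = e^{λt} · (I + tN + t^2 N^2/2! + ... + t^{k-1} N^{k-1}/(k-1)!) where N is the nilpotent superdiagonal part.

Assembling the blocks and conjugating back gives the entries of e^{tA} as shown above.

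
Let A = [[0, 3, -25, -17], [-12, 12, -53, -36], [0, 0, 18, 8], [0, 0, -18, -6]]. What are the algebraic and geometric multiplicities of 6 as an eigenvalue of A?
The characteristic polynomial is (x - 6)^4, so the factor x - 6 appears with exponent 4: the algebraic multiplicity is 4.

rank(A - 6I) = 2, so the eigenspace has dimension 4 - 2 = 2: the geometric multiplicity is 2.

Since 2 < 4, A is not diagonalizable.

algebraic multiplicity 4, geometric multiplicity 2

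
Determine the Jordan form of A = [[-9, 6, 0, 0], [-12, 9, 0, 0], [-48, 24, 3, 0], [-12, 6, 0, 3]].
J = [[-3, 0, 0, 0], [0, 3, 0, 0], [0, 0, 3, 0], [0, 0, 0, 3]]

The characteristic polynomial is det(xI - A) = (x - 3)^3(x + 3), so the eigenvalues are -3 (algebraic multiplicity 1), 3 (algebraic multiplicity 3).

For λ = -3: algebraic multiplicity 1 gives one 1×1 block.

For λ = 3: rank(A - 3I) = 1. The eigenspace has dimension 4 - 1 = 3, so there are 3 Jordan blocks; the rank sequence gives block sizes [1, 1, 1].

Assembling the blocks gives the Jordan form J above.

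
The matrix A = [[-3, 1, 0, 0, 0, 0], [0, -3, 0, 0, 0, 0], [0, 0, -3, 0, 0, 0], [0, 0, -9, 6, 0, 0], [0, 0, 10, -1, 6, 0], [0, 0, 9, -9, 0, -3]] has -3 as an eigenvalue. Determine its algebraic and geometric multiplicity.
algebraic multiplicity 4, geometric multiplicity 3

The characteristic polynomial is (x - 6)^2(x + 3)^4, so the factor x + 3 appears with exponent 4: the algebraic multiplicity is 4.

rank(A + 3I) = 3, so the eigenspace has dimension 6 - 3 = 3: the geometric multiplicity is 3.

Since 3 < 4, A is not diagonalizable.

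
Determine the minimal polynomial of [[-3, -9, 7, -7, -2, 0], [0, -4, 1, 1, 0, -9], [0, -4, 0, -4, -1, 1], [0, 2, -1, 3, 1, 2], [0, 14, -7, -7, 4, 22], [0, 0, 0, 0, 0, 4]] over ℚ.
m_A(x) = (x - 4)^3(x + 2)(x + 3)

The characteristic polynomial factors as (x - 4)^3(x + 2)(x + 3)^2. The minimal polynomial is ∏(x - λ)^{k_λ} where k_λ is the size of the largest Jordan block at λ.

For λ = -3: rank(A + 3I) = 4, and the largest Jordan block has size 1 (the smallest k with rank((A + 3I)^k) = rank((A + 3I)^(k+1))).
For λ = -2: rank(A + 2I) = 5, and the largest Jordan block has size 1 (the smallest k with rank((A + 2I)^k) = rank((A + 2I)^(k+1))).
For λ = 4: rank(A - 4I) = 5, and the largest Jordan block has size 3 (the smallest k with rank((A - 4I)^k) = rank((A - 4I)^(k+1))).

So m_A(x) = (x - 4)^3(x + 2)(x + 3).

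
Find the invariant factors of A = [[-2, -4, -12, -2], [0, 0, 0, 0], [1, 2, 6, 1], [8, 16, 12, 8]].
The Jordan structure of A has elementary divisors x, x, (x - 6)^2. Arranging the block sizes at each eigenvalue in decreasing order and taking row products gives the invariant factors.

Invariant factors (smallest first, each dividing the next): x, x(x - 6)^2.

Check: the last factor x(x - 6)^2 is the minimal polynomial, and the product x^2(x - 6)^2 is the characteristic polynomial.

x, x(x - 6)^2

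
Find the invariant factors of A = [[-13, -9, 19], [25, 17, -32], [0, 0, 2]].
(x - 2)^3

The Jordan structure of A has elementary divisors (x - 2)^3. Arranging the block sizes at each eigenvalue in decreasing order and taking row products gives the invariant factors.

Invariant factors (smallest first, each dividing the next): (x - 2)^3.

Check: the last factor (x - 2)^3 is the minimal polynomial, and the product (x - 2)^3 is the characteristic polynomial.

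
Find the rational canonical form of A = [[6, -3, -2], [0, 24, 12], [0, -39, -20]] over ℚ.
The invariant factors of A (the non-unit diagonal entries of the Smith normal form of xI - A over ℚ[x]) are x - 6, (x - 6)(x + 2), each dividing the next. The characteristic polynomial is their product, (x - 6)^2(x + 2).

The rational canonical form is the block-diagonal matrix of companion matrices C(f_i):
R = [[6, 0, 0], [0, 0, 12], [0, 1, 4]].

R = [[6, 0, 0], [0, 0, 12], [0, 1, 4]]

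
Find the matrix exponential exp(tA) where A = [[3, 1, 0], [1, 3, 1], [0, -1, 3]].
e^{tA} = [[(t^2 + 2)*e^{3*t}/2, t*e^{3*t}, t^2*e^{3*t}/2], [t*e^{3*t}, e^{3*t}, t*e^{3*t}], [-t^2*e^{3*t}/2, -t*e^{3*t}, (2 - t^2)*e^{3*t}/2]]

A has Jordan form J = [[3, 1, 0], [0, 3, 1], [0, 0, 3]] with A = PJP^{-1}, so e^{tA} = P e^{tJ} P^{-1}.

For a Jordan block J_k(λ), e^{tJ_k(λ)} = e^{λt} · (I + tN + t^2 N^2/2! + ... + t^{k-1} N^{k-1}/(k-1)!) where N is the nilpotent superdiagonal part.

Assembling the blocks and conjugating back gives the entries of e^{tA} as shown above.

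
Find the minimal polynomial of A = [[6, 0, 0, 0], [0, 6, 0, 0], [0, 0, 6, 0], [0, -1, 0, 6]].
The characteristic polynomial factors as (x - 6)^4. The minimal polynomial is ∏(x - λ)^{k_λ} where k_λ is the size of the largest Jordan block at λ.

For λ = 6: rank(A - 6I) = 1, and the largest Jordan block has size 2 (the smallest k with rank((A - 6I)^k) = rank((A - 6I)^(k+1))).

So m_A(x) = (x - 6)^2.

m_A(x) = (x - 6)^2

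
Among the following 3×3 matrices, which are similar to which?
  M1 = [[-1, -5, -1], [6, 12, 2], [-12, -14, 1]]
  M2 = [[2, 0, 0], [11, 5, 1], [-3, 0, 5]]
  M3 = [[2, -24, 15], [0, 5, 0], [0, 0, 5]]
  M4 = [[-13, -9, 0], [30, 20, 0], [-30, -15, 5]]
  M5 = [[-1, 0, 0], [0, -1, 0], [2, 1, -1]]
3 classes: {M1, M2}, {M3, M4}, {M5}

Characteristic polynomials: χ_{M1} = (x - 5)^2(x - 2), χ_{M2} = (x - 5)^2(x - 2), χ_{M3} = (x - 5)^2(x - 2), χ_{M4} = (x - 5)^2(x - 2), χ_{M5} = (x + 1)^3.

{M1, M2}: invariant factors (x - 5)^2(x - 2).

{M3, M4}: invariant factors x - 5, (x - 5)(x - 2).

{M5}: invariant factors x + 1, (x + 1)^2.

Matrices are similar if and only if their invariant-factor lists agree; the partition into similarity classes is {M1, M2}, {M3, M4}, {M5}.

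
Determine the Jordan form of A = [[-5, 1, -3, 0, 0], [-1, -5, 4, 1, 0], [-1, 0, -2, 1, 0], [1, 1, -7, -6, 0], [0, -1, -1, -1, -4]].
The characteristic polynomial is det(xI - A) = (x + 4)^3(x + 5)^2, so the eigenvalues are -5 (algebraic multiplicity 2), -4 (algebraic multiplicity 3).

For λ = -5: rank(A + 5I) = 4, rank((A + 5I)^2) = 3. The eigenspace has dimension 5 - 4 = 1, so there is 1 Jordan block; the rank sequence gives block sizes [2].

For λ = -4: rank(A + 4I) = 3, rank((A + 4I)^2) = 2. The eigenspace has dimension 5 - 3 = 2, so there are 2 Jordan blocks; the rank sequence gives block sizes [2, 1].

Assembling the blocks gives the Jordan form J above.

J = [[-5, 1, 0, 0, 0], [0, -5, 0, 0, 0], [0, 0, -4, 1, 0], [0, 0, 0, -4, 0], [0, 0, 0, 0, -4]]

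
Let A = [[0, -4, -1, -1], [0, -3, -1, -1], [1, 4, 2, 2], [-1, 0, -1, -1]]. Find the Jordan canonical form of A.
J = [[-1, 1, 0, 0], [0, -1, 0, 0], [0, 0, 0, 1], [0, 0, 0, 0]]

The characteristic polynomial is det(xI - A) = x^2(x + 1)^2, so the eigenvalues are -1 (algebraic multiplicity 2), 0 (algebraic multiplicity 2).

For λ = -1: rank(A + I) = 3, rank((A + I)^2) = 2. The eigenspace has dimension 4 - 3 = 1, so there is 1 Jordan block; the rank sequence gives block sizes [2].

For λ = 0: rank(A) = 3, rank(A^2) = 2. The eigenspace has dimension 4 - 3 = 1, so there is 1 Jordan block; the rank sequence gives block sizes [2].

Assembling the blocks gives the Jordan form J above.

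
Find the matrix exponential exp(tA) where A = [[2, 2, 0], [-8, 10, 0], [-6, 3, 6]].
e^{tA} = [[(1 - 4*t)*e^{6*t}, 2*t*e^{6*t}, 0], [-8*t*e^{6*t}, (4*t + 1)*e^{6*t}, 0], [-6*t*e^{6*t}, 3*t*e^{6*t}, e^{6*t}]]

A has Jordan form J = [[6, 1, 0], [0, 6, 0], [0, 0, 6]] with A = PJP^{-1}, so e^{tA} = P e^{tJ} P^{-1}.

For a Jordan block J_k(λ), e^{tJ_k(λ)} = e^{λt} · (I + tN + t^2 N^2/2! + ... + t^{k-1} N^{k-1}/(k-1)!) where N is the nilpotent superdiagonal part.

Assembling the blocks and conjugating back gives the entries of e^{tA} as shown above.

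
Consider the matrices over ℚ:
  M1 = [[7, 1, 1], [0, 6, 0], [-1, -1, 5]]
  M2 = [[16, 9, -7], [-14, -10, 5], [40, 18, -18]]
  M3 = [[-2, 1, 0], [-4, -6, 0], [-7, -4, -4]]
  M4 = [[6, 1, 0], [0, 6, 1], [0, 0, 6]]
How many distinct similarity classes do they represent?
Characteristic polynomials: χ_{M1} = (x - 6)^3, χ_{M2} = (x + 4)^3, χ_{M3} = (x + 4)^3, χ_{M4} = (x - 6)^3.

{M1}: invariant factors x - 6, (x - 6)^2.

{M2, M3}: invariant factors (x + 4)^3.

{M4}: invariant factors (x - 6)^3.

Matrices are similar if and only if their invariant-factor lists agree; the partition into similarity classes is {M1}, {M2, M3}, {M4}.

3 classes: {M1}, {M2, M3}, {M4}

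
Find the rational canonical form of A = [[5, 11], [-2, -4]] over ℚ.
R = [[0, -2], [1, 1]]

The invariant factors of A (the non-unit diagonal entries of the Smith normal form of xI - A over ℚ[x]) are x^2 - x + 2, each dividing the next. The characteristic polynomial is their product, x^2 - x + 2.

The rational canonical form is the block-diagonal matrix of companion matrices C(f_i):
R = [[0, -2], [1, 1]].

Note the characteristic polynomial does not split into linear factors over ℚ, so A has no Jordan form over ℚ; the rational canonical form exists over any field.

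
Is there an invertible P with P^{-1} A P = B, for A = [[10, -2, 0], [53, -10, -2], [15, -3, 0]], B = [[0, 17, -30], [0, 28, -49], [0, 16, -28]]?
Two matrices over a field are similar if and only if they have the same invariant factors.

Both A and B have characteristic polynomial x^3 and minimal polynomial x^3. Computing further, both have invariant factors x^3. Hence A and B are similar.

Yes.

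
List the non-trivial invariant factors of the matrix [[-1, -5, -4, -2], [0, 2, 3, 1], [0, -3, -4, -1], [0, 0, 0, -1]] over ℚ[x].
The Jordan structure of A has elementary divisors (x + 1)^3, (x + 1). Arranging the block sizes at each eigenvalue in decreasing order and taking row products gives the invariant factors.

Invariant factors (smallest first, each dividing the next): x + 1, (x + 1)^3.

Check: the last factor (x + 1)^3 is the minimal polynomial, and the product (x + 1)^4 is the characteristic polynomial.

x + 1, (x + 1)^3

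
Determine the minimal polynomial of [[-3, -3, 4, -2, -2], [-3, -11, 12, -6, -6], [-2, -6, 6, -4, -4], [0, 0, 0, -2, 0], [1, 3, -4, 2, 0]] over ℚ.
m_A(x) = (x + 2)^2

The characteristic polynomial factors as (x + 2)^5. The minimal polynomial is ∏(x - λ)^{k_λ} where k_λ is the size of the largest Jordan block at λ.

For λ = -2: rank(A + 2I) = 1, and the largest Jordan block has size 2 (the smallest k with rank((A + 2I)^k) = rank((A + 2I)^(k+1))).

So m_A(x) = (x + 2)^2.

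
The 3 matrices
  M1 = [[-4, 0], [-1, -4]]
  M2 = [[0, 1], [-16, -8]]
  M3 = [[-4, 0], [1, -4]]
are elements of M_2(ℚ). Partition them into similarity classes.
Characteristic polynomials: χ_{M1} = (x + 4)^2, χ_{M2} = (x + 4)^2, χ_{M3} = (x + 4)^2.

{M1, M2, M3}: invariant factors (x + 4)^2.

Matrices are similar if and only if their invariant-factor lists agree; the partition into similarity classes is {M1, M2, M3}.

1 class: {M1, M2, M3}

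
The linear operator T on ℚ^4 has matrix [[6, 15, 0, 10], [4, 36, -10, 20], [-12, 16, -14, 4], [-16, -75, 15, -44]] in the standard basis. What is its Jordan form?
The characteristic polynomial is det(xI - A) = (x + 4)^4, so the eigenvalues are -4 (algebraic multiplicity 4).

For λ = -4: rank(A + 4I) = 2, rank((A + 4I)^2) = 0. The eigenspace has dimension 4 - 2 = 2, so there are 2 Jordan blocks; the rank sequence gives block sizes [2, 2].

Assembling the blocks gives the Jordan form J above.

J = [[-4, 1, 0, 0], [0, -4, 0, 0], [0, 0, -4, 1], [0, 0, 0, -4]]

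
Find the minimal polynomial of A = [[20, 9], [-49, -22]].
m_A(x) = (x + 1)^2

The characteristic polynomial factors as (x + 1)^2. The minimal polynomial is ∏(x - λ)^{k_λ} where k_λ is the size of the largest Jordan block at λ.

For λ = -1: rank(A + I) = 1, and the largest Jordan block has size 2 (the smallest k with rank((A + I)^k) = rank((A + I)^(k+1))).

So m_A(x) = (x + 1)^2.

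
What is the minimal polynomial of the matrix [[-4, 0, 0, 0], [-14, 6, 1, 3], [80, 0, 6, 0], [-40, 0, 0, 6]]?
m_A(x) = (x - 6)^2(x + 4)

The characteristic polynomial factors as (x - 6)^3(x + 4). The minimal polynomial is ∏(x - λ)^{k_λ} where k_λ is the size of the largest Jordan block at λ.

For λ = -4: rank(A + 4I) = 3, and the largest Jordan block has size 1 (the smallest k with rank((A + 4I)^k) = rank((A + 4I)^(k+1))).
For λ = 6: rank(A - 6I) = 2, and the largest Jordan block has size 2 (the smallest k with rank((A - 6I)^k) = rank((A - 6I)^(k+1))).

So m_A(x) = (x - 6)^2(x + 4).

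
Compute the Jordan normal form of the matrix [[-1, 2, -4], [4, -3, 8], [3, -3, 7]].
The characteristic polynomial is det(xI - A) = (x - 1)^3, so the eigenvalues are 1 (algebraic multiplicity 3).

For λ = 1: rank(A - I) = 1, rank((A - I)^2) = 0. The eigenspace has dimension 3 - 1 = 2, so there are 2 Jordan blocks; the rank sequence gives block sizes [2, 1].

Assembling the blocks gives the Jordan form J above.

J = [[1, 1, 0], [0, 1, 0], [0, 0, 1]]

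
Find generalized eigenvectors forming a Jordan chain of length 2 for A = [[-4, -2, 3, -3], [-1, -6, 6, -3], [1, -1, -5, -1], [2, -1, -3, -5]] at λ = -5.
v_1 = [[1, 1, 0, -1]]^T, v_2 = [[2, 1, 1, 1]]^T

We seek v_1 ∈ ker((A + 5I)^2) \ ker(A + 5I), then set v_{i+1} = (A + 5I) v_i.

One such chain is v_1 = [[1, 1, 0, -1]]^T, v_2 = [[2, 1, 1, 1]]^T. Check: (A + 5I) v_2 = [[0, 0, 0, 0]]^T = 0.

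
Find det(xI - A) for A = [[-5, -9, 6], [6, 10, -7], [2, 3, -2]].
xI - A = [[x + 5, 9, -6], [-6, x - 10, 7], [-2, -3, x + 2]].

Expanding det(xI - A) along the first row:
det(xI - A) = + (x + 5)·det([[x - 10, 7], [-3, x + 2]]) - (9)·det([[-6, 7], [-2, x + 2]]) + (-6)·det([[-6, x - 10], [-2, -3]]).

Evaluating gives χ_A(x) = x^3 - 3x^2 + 3x - 1 = (x - 1)^3.

χ_A(x) = (x - 1)^3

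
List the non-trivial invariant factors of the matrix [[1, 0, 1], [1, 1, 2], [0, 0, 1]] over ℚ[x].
The Jordan structure of A has elementary divisors (x - 1)^3. Arranging the block sizes at each eigenvalue in decreasing order and taking row products gives the invariant factors.

Invariant factors (smallest first, each dividing the next): (x - 1)^3.

Check: the last factor (x - 1)^3 is the minimal polynomial, and the product (x - 1)^3 is the characteristic polynomial.

(x - 1)^3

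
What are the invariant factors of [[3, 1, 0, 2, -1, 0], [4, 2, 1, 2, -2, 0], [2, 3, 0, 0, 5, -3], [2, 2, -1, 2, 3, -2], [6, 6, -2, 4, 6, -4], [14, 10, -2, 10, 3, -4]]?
x - 2, (x - 2)^2(x - 1)^3

The Jordan structure of A has elementary divisors (x - 1)^3, (x - 2)^2, (x - 2). Arranging the block sizes at each eigenvalue in decreasing order and taking row products gives the invariant factors.

Invariant factors (smallest first, each dividing the next): x - 2, (x - 2)^2(x - 1)^3.

Check: the last factor (x - 2)^2(x - 1)^3 is the minimal polynomial, and the product (x - 2)^3(x - 1)^3 is the characteristic polynomial.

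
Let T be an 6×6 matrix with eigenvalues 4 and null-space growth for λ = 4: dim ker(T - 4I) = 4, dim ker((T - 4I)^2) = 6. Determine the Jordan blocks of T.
λ = 4: successive nullity increments [4, 2] count blocks of size ≥ k; block sizes are [2, 2, 1, 1].

Jordan blocks: (4, 2), (4, 2), (4, 1), (4, 1)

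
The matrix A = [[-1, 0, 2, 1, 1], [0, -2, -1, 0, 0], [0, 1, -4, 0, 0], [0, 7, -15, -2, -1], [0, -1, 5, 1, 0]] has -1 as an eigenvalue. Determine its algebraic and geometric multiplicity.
The characteristic polynomial is (x + 1)^3(x + 3)^2, so the factor x + 1 appears with exponent 3: the algebraic multiplicity is 3.

rank(A + I) = 3, so the eigenspace has dimension 5 - 3 = 2: the geometric multiplicity is 2.

Since 2 < 3, A is not diagonalizable.

algebraic multiplicity 3, geometric multiplicity 2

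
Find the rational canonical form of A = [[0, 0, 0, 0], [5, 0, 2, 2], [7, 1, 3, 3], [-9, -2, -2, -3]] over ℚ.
The invariant factors of A (the non-unit diagonal entries of the Smith normal form of xI - A over ℚ[x]) are x(x^3 - x - 2), each dividing the next. The characteristic polynomial is their product, x(x^3 - x - 2).

The rational canonical form is the block-diagonal matrix of companion matrices C(f_i):
R = [[0, 0, 0, 0], [1, 0, 0, 2], [0, 1, 0, 1], [0, 0, 1, 0]].

Note the characteristic polynomial does not split into linear factors over ℚ, so A has no Jordan form over ℚ; the rational canonical form exists over any field.

R = [[0, 0, 0, 0], [1, 0, 0, 2], [0, 1, 0, 1], [0, 0, 1, 0]]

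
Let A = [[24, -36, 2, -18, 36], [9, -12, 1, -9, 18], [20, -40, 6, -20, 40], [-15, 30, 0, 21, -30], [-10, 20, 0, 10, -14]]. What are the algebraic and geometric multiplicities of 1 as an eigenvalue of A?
The characteristic polynomial is (x - 6)^4(x - 1), so the factor x - 1 appears with exponent 1: the algebraic multiplicity is 1.

rank(A - I) = 4, so the eigenspace has dimension 5 - 4 = 1: the geometric multiplicity is 1.

algebraic multiplicity 1, geometric multiplicity 1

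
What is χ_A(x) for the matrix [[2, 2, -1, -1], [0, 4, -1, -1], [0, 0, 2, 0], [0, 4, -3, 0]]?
χ_A(x) = (x - 2)^4

xI - A = [[x - 2, -2, 1, 1], [0, x - 4, 1, 1], [0, 0, x - 2, 0], [0, -4, 3, x]].

Expanding det(xI - A) along the first row:
det(xI - A) = + (x - 2)·det([[x - 4, 1, 1], [0, x - 2, 0], [-4, 3, x]]) - (-2)·det([[0, 1, 1], [0, x - 2, 0], [0, 3, x]]) + (1)·det([[0, x - 4, 1], [0, 0, 0], [0, -4, x]]) - (1)·det([[0, x - 4, 1], [0, 0, x - 2], [0, -4, 3]]).

Evaluating gives χ_A(x) = x^4 - 8x^3 + 24x^2 - 32x + 16 = (x - 2)^4.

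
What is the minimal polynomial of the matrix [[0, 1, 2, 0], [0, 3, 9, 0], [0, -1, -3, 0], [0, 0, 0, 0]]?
m_A(x) = x^3

The characteristic polynomial factors as x^4. The minimal polynomial is ∏(x - λ)^{k_λ} where k_λ is the size of the largest Jordan block at λ.

For λ = 0: rank(A) = 2, and the largest Jordan block has size 3 (the smallest k with rank(A^k) = rank(A^(k+1))).

So m_A(x) = x^3.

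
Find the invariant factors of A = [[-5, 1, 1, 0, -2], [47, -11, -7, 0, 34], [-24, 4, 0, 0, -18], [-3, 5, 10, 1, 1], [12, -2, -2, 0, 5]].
The Jordan structure of A has elementary divisors (x + 4)^2, (x + 4), (x - 1)^2. Arranging the block sizes at each eigenvalue in decreasing order and taking row products gives the invariant factors.

Invariant factors (smallest first, each dividing the next): x + 4, (x - 1)^2(x + 4)^2.

Check: the last factor (x - 1)^2(x + 4)^2 is the minimal polynomial, and the product (x - 1)^2(x + 4)^3 is the characteristic polynomial.

x + 4, (x - 1)^2(x + 4)^2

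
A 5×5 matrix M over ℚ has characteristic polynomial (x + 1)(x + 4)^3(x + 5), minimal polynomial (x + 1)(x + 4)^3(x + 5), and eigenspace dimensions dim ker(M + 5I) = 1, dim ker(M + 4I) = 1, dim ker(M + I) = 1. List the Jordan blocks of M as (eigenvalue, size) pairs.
λ = -5: algebraic multiplicity 1 (exponent in χ_M), largest block size 1 (exponent in m_M), 1 block (geometric multiplicity). This forces block sizes [1].
λ = -4: algebraic multiplicity 3 (exponent in χ_M), largest block size 3 (exponent in m_M), 1 block (geometric multiplicity). This forces block sizes [3].
λ = -1: algebraic multiplicity 1 (exponent in χ_M), largest block size 1 (exponent in m_M), 1 block (geometric multiplicity). This forces block sizes [1].

Jordan blocks: (-5, 1), (-4, 3), (-1, 1)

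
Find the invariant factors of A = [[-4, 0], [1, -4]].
(x + 4)^2

The Jordan structure of A has elementary divisors (x + 4)^2. Arranging the block sizes at each eigenvalue in decreasing order and taking row products gives the invariant factors.

Invariant factors (smallest first, each dividing the next): (x + 4)^2.

Check: the last factor (x + 4)^2 is the minimal polynomial, and the product (x + 4)^2 is the characteristic polynomial.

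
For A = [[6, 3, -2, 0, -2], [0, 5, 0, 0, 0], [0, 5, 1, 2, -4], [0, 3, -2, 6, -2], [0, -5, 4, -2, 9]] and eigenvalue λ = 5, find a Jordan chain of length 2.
v_1 = [[-3, 1, -4, -3, 4]]^T, v_2 = [[0, 0, -1, 0, 1]]^T

We seek v_1 ∈ ker((A - 5I)^2) \ ker(A - 5I), then set v_{i+1} = (A - 5I) v_i.

One such chain is v_1 = [[-3, 1, -4, -3, 4]]^T, v_2 = [[0, 0, -1, 0, 1]]^T. Check: (A - 5I) v_2 = [[0, 0, 0, 0, 0]]^T = 0.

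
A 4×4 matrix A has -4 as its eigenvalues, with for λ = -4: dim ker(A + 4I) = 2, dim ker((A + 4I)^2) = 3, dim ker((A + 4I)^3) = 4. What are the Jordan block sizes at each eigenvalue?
λ = -4: successive nullity increments [2, 1, 1] count blocks of size ≥ k; block sizes are [3, 1].

Jordan blocks: (-4, 3), (-4, 1)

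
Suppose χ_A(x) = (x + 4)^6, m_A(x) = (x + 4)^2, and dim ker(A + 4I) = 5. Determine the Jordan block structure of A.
λ = -4: algebraic multiplicity 6 (exponent in χ_A), largest block size 2 (exponent in m_A), 5 blocks (geometric multiplicity). These force block sizes [2, 1, 1, 1, 1].

Jordan blocks: (-4, 2), (-4, 1), (-4, 1), (-4, 1), (-4, 1)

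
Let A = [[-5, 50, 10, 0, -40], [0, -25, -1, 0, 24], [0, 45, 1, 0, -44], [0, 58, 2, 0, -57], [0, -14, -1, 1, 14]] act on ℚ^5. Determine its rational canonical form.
R = [[-5, 0, 0, 0, 0], [0, 0, 0, 0, -20], [0, 1, 0, 0, -44], [0, 0, 1, 0, -33], [0, 0, 0, 1, -10]]

The invariant factors of A (the non-unit diagonal entries of the Smith normal form of xI - A over ℚ[x]) are x + 5, (x + 1)(x + 2)^2(x + 5), each dividing the next. The characteristic polynomial is their product, (x + 1)(x + 2)^2(x + 5)^2.

The rational canonical form is the block-diagonal matrix of companion matrices C(f_i):
R = [[-5, 0, 0, 0, 0], [0, 0, 0, 0, -20], [0, 1, 0, 0, -44], [0, 0, 1, 0, -33], [0, 0, 0, 1, -10]].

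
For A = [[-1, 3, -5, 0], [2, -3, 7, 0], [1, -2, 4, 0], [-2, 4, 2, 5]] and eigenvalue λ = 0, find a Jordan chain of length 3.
We seek v_1 ∈ ker(A^3) \ ker(A^2), then set v_{i+1} = A v_i.

One such chain is v_1 = [[3, -1, -1, 2]]^T, v_2 = [[-1, 2, 1, -2]]^T, v_3 = [[2, -1, -1, 2]]^T. Check: A v_3 = [[0, 0, 0, 0]]^T = 0.

v_1 = [[3, -1, -1, 2]]^T, v_2 = [[-1, 2, 1, -2]]^T, v_3 = [[2, -1, -1, 2]]^T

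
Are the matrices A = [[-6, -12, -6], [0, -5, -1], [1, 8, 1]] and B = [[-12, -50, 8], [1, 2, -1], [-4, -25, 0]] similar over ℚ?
Two matrices over a field are similar if and only if they have the same invariant factors.

Both A and B have characteristic polynomial (x + 3)^2(x + 4) and minimal polynomial (x + 3)^2(x + 4). Computing further, both have invariant factors (x + 3)^2(x + 4). Hence A and B are similar.

Yes.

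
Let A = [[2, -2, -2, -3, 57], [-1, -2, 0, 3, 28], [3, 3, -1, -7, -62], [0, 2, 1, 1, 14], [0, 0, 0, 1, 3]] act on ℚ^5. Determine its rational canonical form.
R = [[0, 0, 0, 0, 72], [1, 0, 0, 0, 84], [0, 1, 0, 0, 8], [0, 0, 1, 0, 14], [0, 0, 0, 1, 3]]

The invariant factors of A (the non-unit diagonal entries of the Smith normal form of xI - A over ℚ[x]) are (x - 6)(x + 3)(x^3 + 4x + 4), each dividing the next. The characteristic polynomial is their product, (x - 6)(x + 3)(x^3 + 4x + 4).

The rational canonical form is the block-diagonal matrix of companion matrices C(f_i):
R = [[0, 0, 0, 0, 72], [1, 0, 0, 0, 84], [0, 1, 0, 0, 8], [0, 0, 1, 0, 14], [0, 0, 0, 1, 3]].

Note the characteristic polynomial does not split into linear factors over ℚ, so A has no Jordan form over ℚ; the rational canonical form exists over any field.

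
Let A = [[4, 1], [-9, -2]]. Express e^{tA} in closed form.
A has Jordan form J = [[1, 1], [0, 1]] with A = PJP^{-1}, so e^{tA} = P e^{tJ} P^{-1}.

For a Jordan block J_k(λ), e^{tJ_k(λ)} = e^{λt} · (I + tN + t^2 N^2/2! + ... + t^{k-1} N^{k-1}/(k-1)!) where N is the nilpotent superdiagonal part.

Assembling the blocks and conjugating back gives the entries of e^{tA} as shown above.

e^{tA} = [[(3*t + 1)*e^{t}, t*e^{t}], [-9*t*e^{t}, (1 - 3*t)*e^{t}]]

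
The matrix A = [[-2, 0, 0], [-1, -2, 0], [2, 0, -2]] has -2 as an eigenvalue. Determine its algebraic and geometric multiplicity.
The characteristic polynomial is (x + 2)^3, so the factor x + 2 appears with exponent 3: the algebraic multiplicity is 3.

rank(A + 2I) = 1, so the eigenspace has dimension 3 - 1 = 2: the geometric multiplicity is 2.

Since 2 < 3, A is not diagonalizable.

algebraic multiplicity 3, geometric multiplicity 2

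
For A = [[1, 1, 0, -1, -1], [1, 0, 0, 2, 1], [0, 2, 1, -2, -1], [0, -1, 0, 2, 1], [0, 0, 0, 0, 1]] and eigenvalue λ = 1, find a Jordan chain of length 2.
v_1 = [[0, 0, 0, 0, 1]]^T, v_2 = [[-1, 1, -1, 1, 0]]^T

We seek v_1 ∈ ker((A - I)^2) \ ker(A - I), then set v_{i+1} = (A - I) v_i.

One such chain is v_1 = [[0, 0, 0, 0, 1]]^T, v_2 = [[-1, 1, -1, 1, 0]]^T. Check: (A - I) v_2 = [[0, 0, 0, 0, 0]]^T = 0.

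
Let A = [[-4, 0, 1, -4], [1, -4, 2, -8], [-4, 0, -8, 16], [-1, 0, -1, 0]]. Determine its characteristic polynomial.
xI - A = [[x + 4, 0, -1, 4], [-1, x + 4, -2, 8], [4, 0, x + 8, -16], [1, 0, 1, x]].

Expanding det(xI - A) along the first row:
det(xI - A) = + (x + 4)·det([[x + 4, -2, 8], [0, x + 8, -16], [0, 1, x]]) - (0)·det([[-1, -2, 8], [4, x + 8, -16], [1, 1, x]]) + (-1)·det([[-1, x + 4, 8], [4, 0, -16], [1, 0, x]]) - (4)·det([[-1, x + 4, -2], [4, 0, x + 8], [1, 0, 1]]).

Evaluating gives χ_A(x) = x^4 + 16x^3 + 96x^2 + 256x + 256 = (x + 4)^4.

χ_A(x) = (x + 4)^4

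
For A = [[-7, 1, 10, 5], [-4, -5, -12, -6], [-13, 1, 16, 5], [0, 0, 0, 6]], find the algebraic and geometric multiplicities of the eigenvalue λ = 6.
The characteristic polynomial is (x - 6)^2(x + 1)^2, so the factor x - 6 appears with exponent 2: the algebraic multiplicity is 2.

rank(A - 6I) = 2, so the eigenspace has dimension 4 - 2 = 2: the geometric multiplicity is 2.

algebraic multiplicity 2, geometric multiplicity 2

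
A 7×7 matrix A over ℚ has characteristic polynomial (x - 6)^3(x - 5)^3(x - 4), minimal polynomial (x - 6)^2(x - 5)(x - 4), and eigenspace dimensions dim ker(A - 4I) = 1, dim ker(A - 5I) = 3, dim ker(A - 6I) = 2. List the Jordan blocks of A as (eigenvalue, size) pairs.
λ = 4: algebraic multiplicity 1 (exponent in χ_A), largest block size 1 (exponent in m_A), 1 block (geometric multiplicity). This forces block sizes [1].
λ = 5: algebraic multiplicity 3 (exponent in χ_A), largest block size 1 (exponent in m_A), 3 blocks (geometric multiplicity). These force block sizes [1, 1, 1].
λ = 6: algebraic multiplicity 3 (exponent in χ_A), largest block size 2 (exponent in m_A), 2 blocks (geometric multiplicity). These force block sizes [2, 1].

Jordan blocks: (4, 1), (5, 1), (5, 1), (5, 1), (6, 2), (6, 1)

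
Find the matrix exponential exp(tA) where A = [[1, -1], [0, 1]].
e^{tA} = [[e^{t}, -t*e^{t}], [0, e^{t}]]

A has Jordan form J = [[1, 1], [0, 1]] with A = PJP^{-1}, so e^{tA} = P e^{tJ} P^{-1}.

For a Jordan block J_k(λ), e^{tJ_k(λ)} = e^{λt} · (I + tN + t^2 N^2/2! + ... + t^{k-1} N^{k-1}/(k-1)!) where N is the nilpotent superdiagonal part.

Assembling the blocks and conjugating back gives the entries of e^{tA} as shown above.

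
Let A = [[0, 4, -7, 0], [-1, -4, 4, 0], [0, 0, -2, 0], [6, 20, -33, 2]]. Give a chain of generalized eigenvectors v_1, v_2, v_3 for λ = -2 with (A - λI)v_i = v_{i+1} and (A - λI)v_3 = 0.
We seek v_1 ∈ ker((A + 2I)^3) \ ker((A + 2I)^2), then set v_{i+1} = (A + 2I) v_i.

One such chain is v_1 = [[2, 1, 1, 0]]^T, v_2 = [[1, 0, 0, -1]]^T, v_3 = [[2, -1, 0, 2]]^T. Check: (A + 2I) v_3 = [[0, 0, 0, 0]]^T = 0.

v_1 = [[2, 1, 1, 0]]^T, v_2 = [[1, 0, 0, -1]]^T, v_3 = [[2, -1, 0, 2]]^T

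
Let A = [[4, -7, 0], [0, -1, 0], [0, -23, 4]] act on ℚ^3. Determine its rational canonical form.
The invariant factors of A (the non-unit diagonal entries of the Smith normal form of xI - A over ℚ[x]) are x - 4, (x - 4)(x + 1), each dividing the next. The characteristic polynomial is their product, (x - 4)^2(x + 1).

The rational canonical form is the block-diagonal matrix of companion matrices C(f_i):
R = [[4, 0, 0], [0, 0, 4], [0, 1, 3]].

R = [[4, 0, 0], [0, 0, 4], [0, 1, 3]]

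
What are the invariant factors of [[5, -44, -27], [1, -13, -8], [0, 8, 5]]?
(x + 1)^3

The Jordan structure of A has elementary divisors (x + 1)^3. Arranging the block sizes at each eigenvalue in decreasing order and taking row products gives the invariant factors.

Invariant factors (smallest first, each dividing the next): (x + 1)^3.

Check: the last factor (x + 1)^3 is the minimal polynomial, and the product (x + 1)^3 is the characteristic polynomial.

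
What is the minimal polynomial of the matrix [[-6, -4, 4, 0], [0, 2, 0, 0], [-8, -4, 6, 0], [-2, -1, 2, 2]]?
m_A(x) = (x - 2)^2(x + 2)

The characteristic polynomial factors as (x - 2)^3(x + 2). The minimal polynomial is ∏(x - λ)^{k_λ} where k_λ is the size of the largest Jordan block at λ.

For λ = -2: rank(A + 2I) = 3, and the largest Jordan block has size 1 (the smallest k with rank((A + 2I)^k) = rank((A + 2I)^(k+1))).
For λ = 2: rank(A - 2I) = 2, and the largest Jordan block has size 2 (the smallest k with rank((A - 2I)^k) = rank((A - 2I)^(k+1))).

So m_A(x) = (x - 2)^2(x + 2).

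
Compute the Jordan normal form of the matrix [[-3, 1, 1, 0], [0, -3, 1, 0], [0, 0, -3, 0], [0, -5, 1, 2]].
The characteristic polynomial is det(xI - A) = (x - 2)(x + 3)^3, so the eigenvalues are -3 (algebraic multiplicity 3), 2 (algebraic multiplicity 1).

For λ = -3: rank(A + 3I) = 3, rank((A + 3I)^2) = 2, rank((A + 3I)^3) = 1. The eigenspace has dimension 4 - 3 = 1, so there is 1 Jordan block; the rank sequence gives block sizes [3].

For λ = 2: algebraic multiplicity 1 gives one 1×1 block.

Assembling the blocks gives the Jordan form J above.

J = [[-3, 1, 0, 0], [0, -3, 1, 0], [0, 0, -3, 0], [0, 0, 0, 2]]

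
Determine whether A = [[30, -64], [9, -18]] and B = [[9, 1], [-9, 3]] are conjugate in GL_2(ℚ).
Yes.

Two matrices over a field are similar if and only if they have the same invariant factors.

Both A and B have characteristic polynomial (x - 6)^2 and minimal polynomial (x - 6)^2. Computing further, both have invariant factors (x - 6)^2. Hence A and B are similar.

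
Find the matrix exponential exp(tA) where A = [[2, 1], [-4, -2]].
e^{tA} = [[2*t + 1, t], [-4*t, 1 - 2*t]]

A has Jordan form J = [[0, 1], [0, 0]] with A = PJP^{-1}, so e^{tA} = P e^{tJ} P^{-1}.

For a Jordan block J_k(λ), e^{tJ_k(λ)} = e^{λt} · (I + tN + t^2 N^2/2! + ... + t^{k-1} N^{k-1}/(k-1)!) where N is the nilpotent superdiagonal part.

Assembling the blocks and conjugating back gives the entries of e^{tA} as shown above.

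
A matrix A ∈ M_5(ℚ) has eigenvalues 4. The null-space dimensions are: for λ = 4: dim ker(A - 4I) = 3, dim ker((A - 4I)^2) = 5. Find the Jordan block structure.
Jordan blocks: (4, 2), (4, 2), (4, 1)

λ = 4: successive nullity increments [3, 2] count blocks of size ≥ k; block sizes are [2, 2, 1].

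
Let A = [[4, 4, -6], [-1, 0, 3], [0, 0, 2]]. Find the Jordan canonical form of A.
The characteristic polynomial is det(xI - A) = (x - 2)^3, so the eigenvalues are 2 (algebraic multiplicity 3).

For λ = 2: rank(A - 2I) = 1, rank((A - 2I)^2) = 0. The eigenspace has dimension 3 - 1 = 2, so there are 2 Jordan blocks; the rank sequence gives block sizes [2, 1].

Assembling the blocks gives the Jordan form J above.

J = [[2, 1, 0], [0, 2, 0], [0, 0, 2]]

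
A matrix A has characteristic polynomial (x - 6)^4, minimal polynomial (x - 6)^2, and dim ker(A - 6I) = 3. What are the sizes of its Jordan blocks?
Jordan blocks: (6, 2), (6, 1), (6, 1)

λ = 6: algebraic multiplicity 4 (exponent in χ_A), largest block size 2 (exponent in m_A), 3 blocks (geometric multiplicity). These force block sizes [2, 1, 1].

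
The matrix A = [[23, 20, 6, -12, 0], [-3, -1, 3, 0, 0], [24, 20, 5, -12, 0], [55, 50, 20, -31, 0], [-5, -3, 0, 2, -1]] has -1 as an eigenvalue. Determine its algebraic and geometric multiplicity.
algebraic multiplicity 5, geometric multiplicity 2

The characteristic polynomial is (x + 1)^5, so the factor x + 1 appears with exponent 5: the algebraic multiplicity is 5.

rank(A + I) = 3, so the eigenspace has dimension 5 - 3 = 2: the geometric multiplicity is 2.

Since 2 < 5, A is not diagonalizable.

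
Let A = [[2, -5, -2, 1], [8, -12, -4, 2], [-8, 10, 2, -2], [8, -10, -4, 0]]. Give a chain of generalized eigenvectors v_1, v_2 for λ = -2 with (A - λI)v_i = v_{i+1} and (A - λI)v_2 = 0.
v_1 = [[1, 3, -4, 4]]^T, v_2 = [[1, 2, -2, 2]]^T

We seek v_1 ∈ ker((A + 2I)^2) \ ker(A + 2I), then set v_{i+1} = (A + 2I) v_i.

One such chain is v_1 = [[1, 3, -4, 4]]^T, v_2 = [[1, 2, -2, 2]]^T. Check: (A + 2I) v_2 = [[0, 0, 0, 0]]^T = 0.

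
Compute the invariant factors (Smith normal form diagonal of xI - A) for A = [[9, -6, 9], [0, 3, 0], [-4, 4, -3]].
The Jordan structure of A has elementary divisors (x - 3)^2, (x - 3). Arranging the block sizes at each eigenvalue in decreasing order and taking row products gives the invariant factors.

Invariant factors (smallest first, each dividing the next): x - 3, (x - 3)^2.

Check: the last factor (x - 3)^2 is the minimal polynomial, and the product (x - 3)^3 is the characteristic polynomial.

x - 3, (x - 3)^2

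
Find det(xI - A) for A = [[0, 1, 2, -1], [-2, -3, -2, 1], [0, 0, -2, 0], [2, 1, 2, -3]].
χ_A(x) = (x + 2)^4

xI - A = [[x, -1, -2, 1], [2, x + 3, 2, -1], [0, 0, x + 2, 0], [-2, -1, -2, x + 3]].

Expanding det(xI - A) along the first row:
det(xI - A) = + (x)·det([[x + 3, 2, -1], [0, x + 2, 0], [-1, -2, x + 3]]) - (-1)·det([[2, 2, -1], [0, x + 2, 0], [-2, -2, x + 3]]) + (-2)·det([[2, x + 3, -1], [0, 0, 0], [-2, -1, x + 3]]) - (1)·det([[2, x + 3, 2], [0, 0, x + 2], [-2, -1, -2]]).

Evaluating gives χ_A(x) = x^4 + 8x^3 + 24x^2 + 32x + 16 = (x + 2)^4.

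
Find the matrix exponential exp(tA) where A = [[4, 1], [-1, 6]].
A has Jordan form J = [[5, 1], [0, 5]] with A = PJP^{-1}, so e^{tA} = P e^{tJ} P^{-1}.

For a Jordan block J_k(λ), e^{tJ_k(λ)} = e^{λt} · (I + tN + t^2 N^2/2! + ... + t^{k-1} N^{k-1}/(k-1)!) where N is the nilpotent superdiagonal part.

Assembling the blocks and conjugating back gives the entries of e^{tA} as shown above.

e^{tA} = [[(1 - t)*e^{5*t}, t*e^{5*t}], [-t*e^{5*t}, (t + 1)*e^{5*t}]]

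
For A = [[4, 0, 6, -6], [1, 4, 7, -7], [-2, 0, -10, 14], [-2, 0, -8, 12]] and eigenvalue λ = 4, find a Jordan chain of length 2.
v_1 = [[1, 1, 0, 0]]^T, v_2 = [[0, 1, -2, -2]]^T

We seek v_1 ∈ ker((A - 4I)^2) \ ker(A - 4I), then set v_{i+1} = (A - 4I) v_i.

One such chain is v_1 = [[1, 1, 0, 0]]^T, v_2 = [[0, 1, -2, -2]]^T. Check: (A - 4I) v_2 = [[0, 0, 0, 0]]^T = 0.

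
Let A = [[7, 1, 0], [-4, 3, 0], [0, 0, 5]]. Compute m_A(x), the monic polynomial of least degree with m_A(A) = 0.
m_A(x) = (x - 5)^2

The characteristic polynomial factors as (x - 5)^3. The minimal polynomial is ∏(x - λ)^{k_λ} where k_λ is the size of the largest Jordan block at λ.

For λ = 5: rank(A - 5I) = 1, and the largest Jordan block has size 2 (the smallest k with rank((A - 5I)^k) = rank((A - 5I)^(k+1))).

So m_A(x) = (x - 5)^2.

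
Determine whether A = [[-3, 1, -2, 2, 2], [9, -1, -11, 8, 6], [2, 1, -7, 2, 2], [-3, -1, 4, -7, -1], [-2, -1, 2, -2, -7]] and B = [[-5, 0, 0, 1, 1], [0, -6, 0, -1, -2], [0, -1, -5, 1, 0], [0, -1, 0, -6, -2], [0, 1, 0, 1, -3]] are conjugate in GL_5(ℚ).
Both have characteristic polynomial (x + 5)^5, but the minimal polynomial of A is (x + 5)^3 while the minimal polynomial of B is (x + 5)^2. The minimal polynomial is a similarity invariant, so A and B are not similar.

No.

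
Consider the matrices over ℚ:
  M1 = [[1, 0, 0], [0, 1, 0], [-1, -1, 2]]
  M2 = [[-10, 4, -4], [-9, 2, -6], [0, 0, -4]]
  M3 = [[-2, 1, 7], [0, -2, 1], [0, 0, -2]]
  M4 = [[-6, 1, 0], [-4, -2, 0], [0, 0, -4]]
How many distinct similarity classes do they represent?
3 classes: {M1}, {M2, M4}, {M3}

Characteristic polynomials: χ_{M1} = (x - 2)(x - 1)^2, χ_{M2} = (x + 4)^3, χ_{M3} = (x + 2)^3, χ_{M4} = (x + 4)^3.

{M1}: invariant factors x - 1, (x - 2)(x - 1).

{M2, M4}: invariant factors x + 4, (x + 4)^2.

{M3}: invariant factors (x + 2)^3.

Matrices are similar if and only if their invariant-factor lists agree; the partition into similarity classes is {M1}, {M2, M4}, {M3}.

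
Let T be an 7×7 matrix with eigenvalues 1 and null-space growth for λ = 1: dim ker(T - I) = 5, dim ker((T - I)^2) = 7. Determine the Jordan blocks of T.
λ = 1: successive nullity increments [5, 2] count blocks of size ≥ k; block sizes are [2, 2, 1, 1, 1].

Jordan blocks: (1, 2), (1, 2), (1, 1), (1, 1), (1, 1)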